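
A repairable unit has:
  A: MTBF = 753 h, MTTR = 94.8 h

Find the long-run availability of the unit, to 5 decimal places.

0.88818

A(A) = MTBF/(MTBF+MTTR) = 753/(753+94.8) = 0.88818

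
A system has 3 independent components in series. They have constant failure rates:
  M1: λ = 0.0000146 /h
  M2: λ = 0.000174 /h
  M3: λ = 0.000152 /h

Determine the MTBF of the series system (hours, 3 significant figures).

2940

Series of exponential components: λ_sys = Σ λ_i
λ_sys = 0.0000146 + 0.000174 + 0.000152 = 3.4060e-04 /h
MTBF = 1 / λ_sys = 2940 h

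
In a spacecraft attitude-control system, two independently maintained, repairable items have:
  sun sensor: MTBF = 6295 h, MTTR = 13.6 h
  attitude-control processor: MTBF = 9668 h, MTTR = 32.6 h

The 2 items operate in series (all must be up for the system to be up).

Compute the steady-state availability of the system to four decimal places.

A(sun sensor) = MTBF/(MTBF+MTTR) = 6295/(6295+13.6) = 0.997844
A(attitude-control processor) = MTBF/(MTBF+MTTR) = 9668/(9668+32.6) = 0.996639
Series availability: 0.997844 × 0.996639 = 0.9945

0.9945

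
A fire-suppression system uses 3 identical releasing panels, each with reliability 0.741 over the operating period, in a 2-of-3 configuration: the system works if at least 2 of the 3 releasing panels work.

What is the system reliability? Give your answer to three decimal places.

R = Σ_{i=2}^{3} C(3,i) p^i (1−p)^{3−i} with p = 0.741
C(3,2)·0.741^2·0.259^1 = 0.42664
C(3,3)·0.741^3·0.259^0 = 0.40687
Sum = 0.834

0.834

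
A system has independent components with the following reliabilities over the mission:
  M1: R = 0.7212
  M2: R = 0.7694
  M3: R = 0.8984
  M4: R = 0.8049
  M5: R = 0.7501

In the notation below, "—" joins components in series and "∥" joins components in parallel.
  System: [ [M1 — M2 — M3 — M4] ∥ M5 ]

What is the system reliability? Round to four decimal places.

0.8504

Series (M1, M2, M3, and M4): 0.721200 × 0.769400 × 0.898400 × 0.804900 = 0.401254
Parallel ([0.401254] and M5): 1 − (1 − 0.401254)(1 − 0.750100) = 0.8504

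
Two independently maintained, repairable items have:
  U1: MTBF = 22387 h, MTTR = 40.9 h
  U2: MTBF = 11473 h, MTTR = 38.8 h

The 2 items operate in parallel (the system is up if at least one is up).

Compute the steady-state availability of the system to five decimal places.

0.99999

A(U1) = MTBF/(MTBF+MTTR) = 22387/(22387+40.9) = 0.998176
A(U2) = MTBF/(MTBF+MTTR) = 11473/(11473+38.8) = 0.996630
Parallel availability: 1 − (1 − 0.998176)(1 − 0.996630) = 0.99999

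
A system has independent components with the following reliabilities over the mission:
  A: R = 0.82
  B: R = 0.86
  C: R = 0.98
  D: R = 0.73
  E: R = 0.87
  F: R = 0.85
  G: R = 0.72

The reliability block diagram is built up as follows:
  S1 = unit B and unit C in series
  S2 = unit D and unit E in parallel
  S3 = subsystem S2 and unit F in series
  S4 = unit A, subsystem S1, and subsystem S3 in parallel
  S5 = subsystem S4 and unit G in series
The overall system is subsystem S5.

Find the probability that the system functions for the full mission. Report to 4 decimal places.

Series (B and C): 0.860000 × 0.980000 = 0.842800
Parallel (D and E): 1 − (1 − 0.730000)(1 − 0.870000) = 0.964900
Series ([0.964900] and F): 0.964900 × 0.850000 = 0.820165
Parallel (A, [0.842800], and [0.820165]): 1 − (1 − 0.820000)(1 − 0.842800)(1 − 0.820165) = 0.994911
Series ([0.994911] and G): 0.994911 × 0.720000 = 0.7163

0.7163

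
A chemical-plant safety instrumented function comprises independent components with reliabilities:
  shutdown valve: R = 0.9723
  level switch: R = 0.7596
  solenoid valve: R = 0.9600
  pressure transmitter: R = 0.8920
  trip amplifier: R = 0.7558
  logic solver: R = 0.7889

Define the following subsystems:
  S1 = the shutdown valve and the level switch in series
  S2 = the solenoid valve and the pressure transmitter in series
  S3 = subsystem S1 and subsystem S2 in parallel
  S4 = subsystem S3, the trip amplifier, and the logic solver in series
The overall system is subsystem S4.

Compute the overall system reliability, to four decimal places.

Series (shutdown valve and level switch): 0.972300 × 0.759600 = 0.738559
Series (solenoid valve and pressure transmitter): 0.960000 × 0.892000 = 0.856320
Parallel ([0.738559] and [0.856320]): 1 − (1 − 0.738559)(1 − 0.856320) = 0.962436
Series ([0.962436], trip amplifier, and logic solver): 0.962436 × 0.755800 × 0.788900 = 0.5739

0.5739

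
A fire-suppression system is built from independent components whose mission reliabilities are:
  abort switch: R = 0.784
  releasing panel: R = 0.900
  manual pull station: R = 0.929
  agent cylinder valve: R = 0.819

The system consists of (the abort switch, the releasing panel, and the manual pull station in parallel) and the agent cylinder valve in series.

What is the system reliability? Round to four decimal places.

0.8177

Parallel (abort switch, releasing panel, and manual pull station): 1 − (1 − 0.784000)(1 − 0.900000)(1 − 0.929000) = 0.998466
Series ([0.998466] and agent cylinder valve): 0.998466 × 0.819000 = 0.8177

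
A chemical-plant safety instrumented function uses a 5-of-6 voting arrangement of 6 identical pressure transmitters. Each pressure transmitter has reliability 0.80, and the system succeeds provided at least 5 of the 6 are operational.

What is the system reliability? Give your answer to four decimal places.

R = Σ_{i=5}^{6} C(6,i) p^i (1−p)^{6−i} with p = 0.80
C(6,5)·0.80^5·0.20^1 = 0.393216
C(6,6)·0.80^6·0.20^0 = 0.262144
Sum = 0.6554

0.6554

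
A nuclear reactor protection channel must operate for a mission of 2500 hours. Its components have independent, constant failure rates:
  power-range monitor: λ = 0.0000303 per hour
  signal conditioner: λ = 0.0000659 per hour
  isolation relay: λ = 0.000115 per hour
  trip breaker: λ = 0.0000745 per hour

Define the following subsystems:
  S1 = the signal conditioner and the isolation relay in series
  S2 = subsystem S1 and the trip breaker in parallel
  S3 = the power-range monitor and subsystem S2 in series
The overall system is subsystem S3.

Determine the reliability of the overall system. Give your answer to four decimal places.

R(power-range monitor) = exp(−0.0000303 × 2500) = 0.927048
R(signal conditioner) = exp(−0.0000659 × 2500) = 0.848106
R(isolation relay) = exp(−0.000115 × 2500) = 0.750137
R(trip breaker) = exp(−0.0000745 × 2500) = 0.830066
Series (signal conditioner and isolation relay): 0.848106 × 0.750137 = 0.636196
Parallel ([0.636196] and trip breaker): 1 − (1 − 0.636196)(1 − 0.830066) = 0.938177
Series (power-range monitor and [0.938177]): 0.927048 × 0.938177 = 0.8697

0.8697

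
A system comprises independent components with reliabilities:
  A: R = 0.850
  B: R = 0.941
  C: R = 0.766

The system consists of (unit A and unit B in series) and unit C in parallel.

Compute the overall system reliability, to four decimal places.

Series (A and B): 0.850000 × 0.941000 = 0.799850
Parallel ([0.799850] and C): 1 − (1 − 0.799850)(1 − 0.766000) = 0.9532

0.9532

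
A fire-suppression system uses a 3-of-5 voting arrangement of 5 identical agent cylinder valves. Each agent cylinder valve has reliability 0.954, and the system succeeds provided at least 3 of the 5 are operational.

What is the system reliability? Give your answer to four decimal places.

0.9991

R = Σ_{i=3}^{5} C(5,i) p^i (1−p)^{5−i} with p = 0.954
C(5,3)·0.954^3·0.046^2 = 0.018372
C(5,4)·0.954^4·0.046^1 = 0.190512
C(5,5)·0.954^5·0.046^0 = 0.790209
Sum = 0.9991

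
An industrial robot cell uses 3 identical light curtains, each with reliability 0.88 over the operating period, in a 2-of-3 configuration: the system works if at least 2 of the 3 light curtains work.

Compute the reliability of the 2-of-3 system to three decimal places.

R = Σ_{i=2}^{3} C(3,i) p^i (1−p)^{3−i} with p = 0.88
C(3,2)·0.88^2·0.12^1 = 0.27878
C(3,3)·0.88^3·0.12^0 = 0.68147
Sum = 0.960

0.960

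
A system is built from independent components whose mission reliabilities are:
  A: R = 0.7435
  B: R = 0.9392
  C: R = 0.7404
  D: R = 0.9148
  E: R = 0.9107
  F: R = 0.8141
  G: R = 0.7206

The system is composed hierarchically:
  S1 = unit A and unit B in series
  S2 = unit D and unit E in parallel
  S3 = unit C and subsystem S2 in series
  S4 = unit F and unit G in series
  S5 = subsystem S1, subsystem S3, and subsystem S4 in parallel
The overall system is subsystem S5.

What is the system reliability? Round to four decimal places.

Series (A and B): 0.743500 × 0.939200 = 0.698295
Parallel (D and E): 1 − (1 − 0.914800)(1 − 0.910700) = 0.992392
Series (C and [0.992392]): 0.740400 × 0.992392 = 0.734767
Series (F and G): 0.814100 × 0.720600 = 0.586640
Parallel ([0.698295], [0.734767], and [0.586640]): 1 − (1 − 0.698295)(1 − 0.734767)(1 − 0.586640) = 0.9669

0.9669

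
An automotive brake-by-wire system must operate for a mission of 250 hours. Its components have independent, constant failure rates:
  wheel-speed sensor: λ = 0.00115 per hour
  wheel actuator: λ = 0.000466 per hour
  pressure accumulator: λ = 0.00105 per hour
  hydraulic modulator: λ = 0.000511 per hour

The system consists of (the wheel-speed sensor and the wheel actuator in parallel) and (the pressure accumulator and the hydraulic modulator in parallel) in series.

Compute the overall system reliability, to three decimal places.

R(wheel-speed sensor) = exp(−0.00115 × 250) = 0.75014
R(wheel actuator) = exp(−0.000466 × 250) = 0.89003
R(pressure accumulator) = exp(−0.00105 × 250) = 0.76913
R(hydraulic modulator) = exp(−0.000511 × 250) = 0.88007
Parallel (wheel-speed sensor and wheel actuator): 1 − (1 − 0.75014)(1 − 0.89003) = 0.97252
Parallel (pressure accumulator and hydraulic modulator): 1 − (1 − 0.76913)(1 − 0.88007) = 0.97231
Series ([0.97252] and [0.97231]): 0.97252 × 0.97231 = 0.946

0.946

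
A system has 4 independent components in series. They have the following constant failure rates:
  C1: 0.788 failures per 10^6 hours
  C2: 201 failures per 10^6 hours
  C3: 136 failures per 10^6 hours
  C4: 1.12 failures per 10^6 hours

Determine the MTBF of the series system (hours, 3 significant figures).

2950

Series of exponential components: λ_sys = Σ λ_i
λ_sys = 0.000000788 + 0.000201 + 0.000136 + 0.00000112 = 3.3891e-04 /h
MTBF = 1 / λ_sys = 2950 h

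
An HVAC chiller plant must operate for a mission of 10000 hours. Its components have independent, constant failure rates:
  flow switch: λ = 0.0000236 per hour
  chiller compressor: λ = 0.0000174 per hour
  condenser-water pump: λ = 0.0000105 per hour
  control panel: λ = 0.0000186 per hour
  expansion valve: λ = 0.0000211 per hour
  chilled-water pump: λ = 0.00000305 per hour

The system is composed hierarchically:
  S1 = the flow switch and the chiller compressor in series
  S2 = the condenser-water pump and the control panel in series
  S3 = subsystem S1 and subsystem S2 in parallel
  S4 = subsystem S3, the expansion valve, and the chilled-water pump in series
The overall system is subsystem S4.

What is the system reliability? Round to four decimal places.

R(flow switch) = exp(−0.0000236 × 10000) = 0.789781
R(chiller compressor) = exp(−0.0000174 × 10000) = 0.840297
R(condenser-water pump) = exp(−0.0000105 × 10000) = 0.900325
R(control panel) = exp(−0.0000186 × 10000) = 0.830274
R(expansion valve) = exp(−0.0000211 × 10000) = 0.809774
R(chilled-water pump) = exp(−0.00000305 × 10000) = 0.969960
Series (flow switch and chiller compressor): 0.789781 × 0.840297 = 0.663651
Series (condenser-water pump and control panel): 0.900325 × 0.830274 = 0.747516
Parallel ([0.663651] and [0.747516]): 1 − (1 − 0.663651)(1 − 0.747516) = 0.915077
Series ([0.915077], expansion valve, and chilled-water pump): 0.915077 × 0.809774 × 0.969960 = 0.7187

0.7187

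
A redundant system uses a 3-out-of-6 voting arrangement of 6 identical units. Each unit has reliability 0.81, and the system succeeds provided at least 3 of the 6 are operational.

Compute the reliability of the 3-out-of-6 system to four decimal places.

0.9859

R = Σ_{i=3}^{6} C(6,i) p^i (1−p)^{6−i} with p = 0.81
C(6,3)·0.81^3·0.19^3 = 0.072903
C(6,4)·0.81^4·0.19^2 = 0.233098
C(6,5)·0.81^5·0.19^1 = 0.397493
C(6,6)·0.81^6·0.19^0 = 0.282430
Sum = 0.9859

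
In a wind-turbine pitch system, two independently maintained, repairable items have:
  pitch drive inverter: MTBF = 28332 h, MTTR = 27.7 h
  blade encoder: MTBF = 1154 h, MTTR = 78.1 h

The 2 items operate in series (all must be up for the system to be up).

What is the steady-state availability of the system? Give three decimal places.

0.936

A(pitch drive inverter) = MTBF/(MTBF+MTTR) = 28332/(28332+27.7) = 0.999023
A(blade encoder) = MTBF/(MTBF+MTTR) = 1154/(1154+78.1) = 0.936612
Series availability: 0.999023 × 0.936612 = 0.936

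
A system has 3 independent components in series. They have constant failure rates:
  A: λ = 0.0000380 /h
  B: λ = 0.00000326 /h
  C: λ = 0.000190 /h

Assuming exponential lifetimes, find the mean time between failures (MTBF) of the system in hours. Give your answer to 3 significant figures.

4320

Series of exponential components: λ_sys = Σ λ_i
λ_sys = 0.0000380 + 0.00000326 + 0.000190 = 2.3126e-04 /h
MTBF = 1 / λ_sys = 4320 h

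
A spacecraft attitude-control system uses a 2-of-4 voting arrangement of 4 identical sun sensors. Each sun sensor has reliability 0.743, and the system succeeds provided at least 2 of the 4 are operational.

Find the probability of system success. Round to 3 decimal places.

R = Σ_{i=2}^{4} C(4,i) p^i (1−p)^{4−i} with p = 0.743
C(4,2)·0.743^2·0.257^2 = 0.21877
C(4,3)·0.743^3·0.257^1 = 0.42166
C(4,4)·0.743^4·0.257^0 = 0.30476
Sum = 0.945

0.945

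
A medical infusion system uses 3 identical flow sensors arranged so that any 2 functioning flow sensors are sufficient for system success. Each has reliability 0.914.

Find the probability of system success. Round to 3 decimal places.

0.979

R = Σ_{i=2}^{3} C(3,i) p^i (1−p)^{3−i} with p = 0.914
C(3,2)·0.914^2·0.086^1 = 0.21553
C(3,3)·0.914^3·0.086^0 = 0.76355
Sum = 0.979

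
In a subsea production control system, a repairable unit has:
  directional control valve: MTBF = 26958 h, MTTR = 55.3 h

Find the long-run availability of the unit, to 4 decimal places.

0.9980

A(directional control valve) = MTBF/(MTBF+MTTR) = 26958/(26958+55.3) = 0.9980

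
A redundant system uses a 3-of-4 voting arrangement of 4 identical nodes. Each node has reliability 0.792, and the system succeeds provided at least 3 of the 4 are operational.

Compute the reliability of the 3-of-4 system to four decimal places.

0.8068

R = Σ_{i=3}^{4} C(4,i) p^i (1−p)^{4−i} with p = 0.792
C(4,3)·0.792^3·0.208^1 = 0.413332
C(4,4)·0.792^4·0.208^0 = 0.393460
Sum = 0.8068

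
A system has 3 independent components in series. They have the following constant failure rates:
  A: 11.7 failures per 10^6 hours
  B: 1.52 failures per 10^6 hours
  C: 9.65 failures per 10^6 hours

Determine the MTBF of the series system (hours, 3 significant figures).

43700

Series of exponential components: λ_sys = Σ λ_i
λ_sys = 0.0000117 + 0.00000152 + 0.00000965 = 2.2870e-05 /h
MTBF = 1 / λ_sys = 43700 h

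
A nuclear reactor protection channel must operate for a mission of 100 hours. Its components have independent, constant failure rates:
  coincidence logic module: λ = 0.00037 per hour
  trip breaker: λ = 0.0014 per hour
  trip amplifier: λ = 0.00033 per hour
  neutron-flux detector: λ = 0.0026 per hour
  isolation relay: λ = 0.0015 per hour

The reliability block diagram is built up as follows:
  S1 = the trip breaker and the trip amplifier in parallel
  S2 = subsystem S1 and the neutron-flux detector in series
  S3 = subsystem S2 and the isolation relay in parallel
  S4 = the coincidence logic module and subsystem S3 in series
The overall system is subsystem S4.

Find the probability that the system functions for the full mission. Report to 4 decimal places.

R(coincidence logic module) = exp(−0.00037 × 100) = 0.963676
R(trip breaker) = exp(−0.0014 × 100) = 0.869358
R(trip amplifier) = exp(−0.00033 × 100) = 0.967539
R(neutron-flux detector) = exp(−0.0026 × 100) = 0.771052
R(isolation relay) = exp(−0.0015 × 100) = 0.860708
Parallel (trip breaker and trip amplifier): 1 − (1 − 0.869358)(1 − 0.967539) = 0.995759
Series ([0.995759] and neutron-flux detector): 0.995759 × 0.771052 = 0.767782
Parallel ([0.767782] and isolation relay): 1 − (1 − 0.767782)(1 − 0.860708) = 0.967654
Series (coincidence logic module and [0.967654]): 0.963676 × 0.967654 = 0.9325

0.9325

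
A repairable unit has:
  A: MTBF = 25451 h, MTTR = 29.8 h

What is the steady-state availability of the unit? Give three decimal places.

0.999

A(A) = MTBF/(MTBF+MTTR) = 25451/(25451+29.8) = 0.999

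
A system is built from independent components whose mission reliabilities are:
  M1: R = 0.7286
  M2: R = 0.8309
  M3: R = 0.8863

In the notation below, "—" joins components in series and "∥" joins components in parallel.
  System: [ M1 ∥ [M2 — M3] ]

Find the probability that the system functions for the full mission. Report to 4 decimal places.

Series (M2 and M3): 0.830900 × 0.886300 = 0.736427
Parallel (M1 and [0.736427]): 1 − (1 − 0.728600)(1 − 0.736427) = 0.9285

0.9285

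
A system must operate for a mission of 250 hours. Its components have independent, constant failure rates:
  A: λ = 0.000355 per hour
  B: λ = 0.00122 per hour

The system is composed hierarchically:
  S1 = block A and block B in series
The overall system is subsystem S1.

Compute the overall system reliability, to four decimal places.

0.6745

R(A) = exp(−0.000355 × 250) = 0.915074
R(B) = exp(−0.00122 × 250) = 0.737123
Series (A and B): 0.915074 × 0.737123 = 0.6745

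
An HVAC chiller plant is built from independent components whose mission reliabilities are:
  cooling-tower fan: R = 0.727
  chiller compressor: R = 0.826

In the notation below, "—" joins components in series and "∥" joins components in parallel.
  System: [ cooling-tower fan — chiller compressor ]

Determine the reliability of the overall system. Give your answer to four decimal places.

0.6005

Series (cooling-tower fan and chiller compressor): 0.727000 × 0.826000 = 0.6005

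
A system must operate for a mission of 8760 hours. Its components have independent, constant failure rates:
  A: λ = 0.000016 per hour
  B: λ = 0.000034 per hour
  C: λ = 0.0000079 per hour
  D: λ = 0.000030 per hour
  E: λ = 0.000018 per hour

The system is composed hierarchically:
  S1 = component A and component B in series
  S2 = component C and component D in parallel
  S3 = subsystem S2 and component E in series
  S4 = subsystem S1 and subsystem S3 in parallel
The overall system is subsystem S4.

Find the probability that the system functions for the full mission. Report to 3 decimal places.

R(A) = exp(−0.000016 × 8760) = 0.86922
R(B) = exp(−0.000034 × 8760) = 0.74242
R(C) = exp(−0.0000079 × 8760) = 0.93314
R(D) = exp(−0.000030 × 8760) = 0.76890
R(E) = exp(−0.000018 × 8760) = 0.85412
Series (A and B): 0.86922 × 0.74242 = 0.64533
Parallel (C and D): 1 − (1 − 0.93314)(1 − 0.76890) = 0.98455
Series ([0.98455] and E): 0.98455 × 0.85412 = 0.84092
Parallel ([0.64533] and [0.84092]): 1 − (1 − 0.64533)(1 − 0.84092) = 0.944

0.944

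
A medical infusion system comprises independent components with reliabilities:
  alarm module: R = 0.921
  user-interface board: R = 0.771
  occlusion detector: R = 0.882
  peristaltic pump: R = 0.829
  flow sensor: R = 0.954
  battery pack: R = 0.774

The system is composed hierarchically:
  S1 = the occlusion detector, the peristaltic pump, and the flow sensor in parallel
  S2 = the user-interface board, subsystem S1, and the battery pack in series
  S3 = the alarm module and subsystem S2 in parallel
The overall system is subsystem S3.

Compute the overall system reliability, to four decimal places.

Parallel (occlusion detector, peristaltic pump, and flow sensor): 1 − (1 − 0.882000)(1 − 0.829000)(1 − 0.954000) = 0.999072
Series (user-interface board, [0.999072], and battery pack): 0.771000 × 0.999072 × 0.774000 = 0.596200
Parallel (alarm module and [0.596200]): 1 − (1 − 0.921000)(1 − 0.596200) = 0.9681

0.9681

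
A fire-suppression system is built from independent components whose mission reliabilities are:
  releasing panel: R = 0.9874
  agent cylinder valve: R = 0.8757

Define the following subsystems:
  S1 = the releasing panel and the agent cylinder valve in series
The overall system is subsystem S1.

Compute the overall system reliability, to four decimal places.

0.8647

Series (releasing panel and agent cylinder valve): 0.987400 × 0.875700 = 0.8647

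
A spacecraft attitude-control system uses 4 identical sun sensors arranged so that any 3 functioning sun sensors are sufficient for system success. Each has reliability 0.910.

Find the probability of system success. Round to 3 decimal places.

0.957

R = Σ_{i=3}^{4} C(4,i) p^i (1−p)^{4−i} with p = 0.910
C(4,3)·0.910^3·0.090^1 = 0.27129
C(4,4)·0.910^4·0.090^0 = 0.68575
Sum = 0.957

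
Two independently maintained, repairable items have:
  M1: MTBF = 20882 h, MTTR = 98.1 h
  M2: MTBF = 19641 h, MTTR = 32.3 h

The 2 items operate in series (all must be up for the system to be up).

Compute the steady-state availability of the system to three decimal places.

0.994

A(M1) = MTBF/(MTBF+MTTR) = 20882/(20882+98.1) = 0.995324
A(M2) = MTBF/(MTBF+MTTR) = 19641/(19641+32.3) = 0.998358
Series availability: 0.995324 × 0.998358 = 0.994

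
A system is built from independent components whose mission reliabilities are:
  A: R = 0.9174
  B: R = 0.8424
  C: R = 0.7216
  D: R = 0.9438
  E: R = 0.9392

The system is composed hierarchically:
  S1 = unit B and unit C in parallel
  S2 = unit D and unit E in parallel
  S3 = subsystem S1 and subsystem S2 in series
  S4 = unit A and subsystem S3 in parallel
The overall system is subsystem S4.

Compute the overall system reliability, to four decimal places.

0.9961

Parallel (B and C): 1 − (1 − 0.842400)(1 − 0.721600) = 0.956124
Parallel (D and E): 1 − (1 − 0.943800)(1 − 0.939200) = 0.996583
Series ([0.956124] and [0.996583]): 0.956124 × 0.996583 = 0.952857
Parallel (A and [0.952857]): 1 − (1 − 0.917400)(1 − 0.952857) = 0.9961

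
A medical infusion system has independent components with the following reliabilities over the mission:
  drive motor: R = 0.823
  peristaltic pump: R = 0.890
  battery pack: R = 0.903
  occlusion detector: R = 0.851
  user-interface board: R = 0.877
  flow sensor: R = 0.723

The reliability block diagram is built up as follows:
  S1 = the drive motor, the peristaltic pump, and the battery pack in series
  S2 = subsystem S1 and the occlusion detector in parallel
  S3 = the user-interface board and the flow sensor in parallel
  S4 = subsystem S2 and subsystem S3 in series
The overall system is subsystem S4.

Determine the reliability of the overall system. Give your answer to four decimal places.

Series (drive motor, peristaltic pump, and battery pack): 0.823000 × 0.890000 × 0.903000 = 0.661420
Parallel ([0.661420] and occlusion detector): 1 − (1 − 0.661420)(1 − 0.851000) = 0.949552
Parallel (user-interface board and flow sensor): 1 − (1 − 0.877000)(1 − 0.723000) = 0.965929
Series ([0.949552] and [0.965929]): 0.949552 × 0.965929 = 0.9172

0.9172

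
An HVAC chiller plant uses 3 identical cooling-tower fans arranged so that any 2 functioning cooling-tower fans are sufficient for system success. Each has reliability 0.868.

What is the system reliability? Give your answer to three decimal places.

0.952

R = Σ_{i=2}^{3} C(3,i) p^i (1−p)^{3−i} with p = 0.868
C(3,2)·0.868^2·0.132^1 = 0.29836
C(3,3)·0.868^3·0.132^0 = 0.65397
Sum = 0.952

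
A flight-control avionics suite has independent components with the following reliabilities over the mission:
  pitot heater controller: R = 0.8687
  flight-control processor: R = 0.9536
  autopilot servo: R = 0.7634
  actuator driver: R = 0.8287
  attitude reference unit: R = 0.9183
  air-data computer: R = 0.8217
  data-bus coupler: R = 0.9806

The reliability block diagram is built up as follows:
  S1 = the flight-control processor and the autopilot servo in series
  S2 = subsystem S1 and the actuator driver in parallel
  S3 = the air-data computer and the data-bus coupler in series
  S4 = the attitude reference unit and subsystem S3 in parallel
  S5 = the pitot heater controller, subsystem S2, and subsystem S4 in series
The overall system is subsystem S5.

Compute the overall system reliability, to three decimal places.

Series (flight-control processor and autopilot servo): 0.95360 × 0.76340 = 0.72798
Parallel ([0.72798] and actuator driver): 1 − (1 − 0.72798)(1 − 0.82870) = 0.95340
Series (air-data computer and data-bus coupler): 0.82170 × 0.98060 = 0.80576
Parallel (attitude reference unit and [0.80576]): 1 − (1 − 0.91830)(1 − 0.80576) = 0.98413
Series (pitot heater controller, [0.95340], and [0.98413]): 0.86870 × 0.95340 × 0.98413 = 0.815

0.815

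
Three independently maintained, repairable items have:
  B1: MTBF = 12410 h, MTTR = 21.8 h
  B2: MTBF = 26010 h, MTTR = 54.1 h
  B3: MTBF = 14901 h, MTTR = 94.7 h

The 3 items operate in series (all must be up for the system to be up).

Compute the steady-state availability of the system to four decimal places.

A(B1) = MTBF/(MTBF+MTTR) = 12410/(12410+21.8) = 0.998246
A(B2) = MTBF/(MTBF+MTTR) = 26010/(26010+54.1) = 0.997924
A(B3) = MTBF/(MTBF+MTTR) = 14901/(14901+94.7) = 0.993685
Series availability: 0.998246 × 0.997924 × 0.993685 = 0.9899

0.9899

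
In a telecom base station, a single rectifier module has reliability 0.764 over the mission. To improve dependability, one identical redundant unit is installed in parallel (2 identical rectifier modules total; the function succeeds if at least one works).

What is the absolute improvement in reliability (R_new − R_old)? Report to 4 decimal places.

R_before = 0.764
R_after = 1 − (1 − 0.764)^2 = 0.9443
ΔR = 0.9443 − 0.764 = 0.1803

0.1803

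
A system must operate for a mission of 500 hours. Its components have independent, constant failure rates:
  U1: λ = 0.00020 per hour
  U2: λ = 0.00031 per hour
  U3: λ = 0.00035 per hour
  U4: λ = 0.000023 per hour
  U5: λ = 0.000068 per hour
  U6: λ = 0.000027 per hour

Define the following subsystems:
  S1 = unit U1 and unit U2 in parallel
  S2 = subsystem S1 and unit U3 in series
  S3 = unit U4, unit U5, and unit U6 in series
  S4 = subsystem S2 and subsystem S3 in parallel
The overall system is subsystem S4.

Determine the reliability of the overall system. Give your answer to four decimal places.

0.9901

R(U1) = exp(−0.00020 × 500) = 0.904837
R(U2) = exp(−0.00031 × 500) = 0.856415
R(U3) = exp(−0.00035 × 500) = 0.839457
R(U4) = exp(−0.000023 × 500) = 0.988566
R(U5) = exp(−0.000068 × 500) = 0.966572
R(U6) = exp(−0.000027 × 500) = 0.986591
Parallel (U1 and U2): 1 − (1 − 0.904837)(1 − 0.856415) = 0.986336
Series ([0.986336] and U3): 0.986336 × 0.839457 = 0.827987
Series (U4, U5, and U6): 0.988566 × 0.966572 × 0.986591 = 0.942708
Parallel ([0.827987] and [0.942708]): 1 − (1 − 0.827987)(1 − 0.942708) = 0.9901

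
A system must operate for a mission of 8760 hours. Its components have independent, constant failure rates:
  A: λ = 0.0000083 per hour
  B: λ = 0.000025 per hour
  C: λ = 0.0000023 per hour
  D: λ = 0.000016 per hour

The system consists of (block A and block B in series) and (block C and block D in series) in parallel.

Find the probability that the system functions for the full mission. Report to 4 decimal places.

0.9625

R(A) = exp(−0.0000083 × 8760) = 0.929872
R(B) = exp(−0.000025 × 8760) = 0.803322
R(C) = exp(−0.0000023 × 8760) = 0.980054
R(D) = exp(−0.000016 × 8760) = 0.869219
Series (A and B): 0.929872 × 0.803322 = 0.746987
Series (C and D): 0.980054 × 0.869219 = 0.851882
Parallel ([0.746987] and [0.851882]): 1 − (1 − 0.746987)(1 − 0.851882) = 0.9625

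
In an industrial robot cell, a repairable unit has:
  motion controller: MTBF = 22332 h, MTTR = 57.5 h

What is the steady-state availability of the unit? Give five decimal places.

A(motion controller) = MTBF/(MTBF+MTTR) = 22332/(22332+57.5) = 0.99743

0.99743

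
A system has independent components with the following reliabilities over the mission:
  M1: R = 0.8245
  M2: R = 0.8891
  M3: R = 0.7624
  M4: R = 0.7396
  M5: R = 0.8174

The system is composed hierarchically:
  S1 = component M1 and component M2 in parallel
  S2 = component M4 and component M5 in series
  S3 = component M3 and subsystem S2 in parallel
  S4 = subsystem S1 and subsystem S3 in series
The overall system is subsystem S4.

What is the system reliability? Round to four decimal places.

0.8884

Parallel (M1 and M2): 1 − (1 − 0.824500)(1 − 0.889100) = 0.980537
Series (M4 and M5): 0.739600 × 0.817400 = 0.604549
Parallel (M3 and [0.604549]): 1 − (1 − 0.762400)(1 − 0.604549) = 0.906041
Series ([0.980537] and [0.906041]): 0.980537 × 0.906041 = 0.8884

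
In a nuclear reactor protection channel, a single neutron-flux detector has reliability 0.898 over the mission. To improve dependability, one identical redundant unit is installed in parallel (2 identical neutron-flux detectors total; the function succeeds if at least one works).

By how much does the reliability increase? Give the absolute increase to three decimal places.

R_before = 0.898
R_after = 1 − (1 − 0.898)^2 = 0.990
ΔR = 0.990 − 0.898 = 0.092

0.092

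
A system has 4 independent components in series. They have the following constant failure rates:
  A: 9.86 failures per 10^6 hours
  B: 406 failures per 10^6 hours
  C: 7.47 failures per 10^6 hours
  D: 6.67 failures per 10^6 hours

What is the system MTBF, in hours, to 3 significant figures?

2330

Series of exponential components: λ_sys = Σ λ_i
λ_sys = 0.00000986 + 0.000406 + 0.00000747 + 0.00000667 = 4.3000e-04 /h
MTBF = 1 / λ_sys = 2330 h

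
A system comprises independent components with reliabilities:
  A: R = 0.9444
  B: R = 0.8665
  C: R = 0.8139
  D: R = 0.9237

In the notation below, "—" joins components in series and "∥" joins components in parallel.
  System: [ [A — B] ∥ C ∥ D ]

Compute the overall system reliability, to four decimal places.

0.9974

Series (A and B): 0.944400 × 0.866500 = 0.818323
Parallel ([0.818323], C, and D): 1 − (1 − 0.818323)(1 − 0.813900)(1 − 0.923700) = 0.9974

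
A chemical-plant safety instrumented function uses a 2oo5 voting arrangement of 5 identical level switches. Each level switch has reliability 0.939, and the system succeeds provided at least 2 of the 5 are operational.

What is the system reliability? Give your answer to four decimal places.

0.9999

R = Σ_{i=2}^{5} C(5,i) p^i (1−p)^{5−i} with p = 0.939
C(5,2)·0.939^2·0.061^3 = 0.002001
C(5,3)·0.939^3·0.061^2 = 0.030807
C(5,4)·0.939^4·0.061^1 = 0.237117
C(5,5)·0.939^5·0.061^0 = 0.730009
Sum = 0.9999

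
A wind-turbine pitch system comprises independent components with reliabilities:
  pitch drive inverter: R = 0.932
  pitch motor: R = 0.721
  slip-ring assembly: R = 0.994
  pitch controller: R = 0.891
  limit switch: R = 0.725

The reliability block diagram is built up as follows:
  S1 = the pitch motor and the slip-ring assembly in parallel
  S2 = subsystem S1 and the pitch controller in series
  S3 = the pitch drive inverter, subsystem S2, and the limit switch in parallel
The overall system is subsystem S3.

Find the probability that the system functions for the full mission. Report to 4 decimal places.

Parallel (pitch motor and slip-ring assembly): 1 − (1 − 0.721000)(1 − 0.994000) = 0.998326
Series ([0.998326] and pitch controller): 0.998326 × 0.891000 = 0.889508
Parallel (pitch drive inverter, [0.889508], and limit switch): 1 − (1 − 0.932000)(1 − 0.889508)(1 − 0.725000) = 0.9979

0.9979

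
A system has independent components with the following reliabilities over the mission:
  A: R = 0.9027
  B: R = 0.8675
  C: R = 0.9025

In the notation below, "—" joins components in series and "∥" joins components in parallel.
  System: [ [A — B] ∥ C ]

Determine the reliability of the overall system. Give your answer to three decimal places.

Series (A and B): 0.90270 × 0.86750 = 0.78309
Parallel ([0.78309] and C): 1 − (1 − 0.78309)(1 − 0.90250) = 0.979

0.979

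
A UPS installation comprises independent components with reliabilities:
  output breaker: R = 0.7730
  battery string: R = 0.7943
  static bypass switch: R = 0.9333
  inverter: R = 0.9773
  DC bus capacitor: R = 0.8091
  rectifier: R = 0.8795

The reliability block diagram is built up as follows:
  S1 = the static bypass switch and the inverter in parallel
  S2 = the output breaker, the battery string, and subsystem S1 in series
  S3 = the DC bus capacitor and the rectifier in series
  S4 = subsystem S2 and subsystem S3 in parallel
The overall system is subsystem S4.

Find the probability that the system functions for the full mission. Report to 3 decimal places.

0.888

Parallel (static bypass switch and inverter): 1 − (1 − 0.93330)(1 − 0.97730) = 0.99849
Series (output breaker, battery string, and [0.99849]): 0.77300 × 0.79430 × 0.99849 = 0.61307
Series (DC bus capacitor and rectifier): 0.80910 × 0.87950 = 0.71160
Parallel ([0.61307] and [0.71160]): 1 − (1 − 0.61307)(1 − 0.71160) = 0.888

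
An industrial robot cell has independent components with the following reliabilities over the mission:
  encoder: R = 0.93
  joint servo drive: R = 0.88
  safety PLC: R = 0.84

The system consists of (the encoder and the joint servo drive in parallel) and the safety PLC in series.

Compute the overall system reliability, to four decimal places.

0.8329

Parallel (encoder and joint servo drive): 1 − (1 − 0.930000)(1 − 0.880000) = 0.991600
Series ([0.991600] and safety PLC): 0.991600 × 0.840000 = 0.8329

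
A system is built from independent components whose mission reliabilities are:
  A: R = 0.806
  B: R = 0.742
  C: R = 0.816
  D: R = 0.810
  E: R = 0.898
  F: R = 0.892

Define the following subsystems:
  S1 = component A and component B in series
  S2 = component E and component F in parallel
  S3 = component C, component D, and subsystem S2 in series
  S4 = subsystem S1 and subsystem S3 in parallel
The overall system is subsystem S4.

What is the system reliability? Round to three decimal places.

0.861

Series (A and B): 0.80600 × 0.74200 = 0.59805
Parallel (E and F): 1 − (1 − 0.89800)(1 − 0.89200) = 0.98898
Series (C, D, and [0.98898]): 0.81600 × 0.81000 × 0.98898 = 0.65368
Parallel ([0.59805] and [0.65368]): 1 − (1 − 0.59805)(1 − 0.65368) = 0.861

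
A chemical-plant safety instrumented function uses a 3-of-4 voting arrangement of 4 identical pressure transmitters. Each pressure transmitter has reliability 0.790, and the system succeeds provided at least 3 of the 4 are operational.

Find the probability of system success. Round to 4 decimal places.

R = Σ_{i=3}^{4} C(4,i) p^i (1−p)^{4−i} with p = 0.790
C(4,3)·0.790^3·0.210^1 = 0.414153
C(4,4)·0.790^4·0.210^0 = 0.389501
Sum = 0.8037

0.8037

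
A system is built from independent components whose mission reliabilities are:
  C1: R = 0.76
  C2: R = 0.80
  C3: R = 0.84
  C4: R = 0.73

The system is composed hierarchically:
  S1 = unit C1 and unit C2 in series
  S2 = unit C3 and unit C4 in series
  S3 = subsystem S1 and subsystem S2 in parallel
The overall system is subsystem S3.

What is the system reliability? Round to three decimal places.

Series (C1 and C2): 0.76000 × 0.80000 = 0.60800
Series (C3 and C4): 0.84000 × 0.73000 = 0.61320
Parallel ([0.60800] and [0.61320]): 1 − (1 − 0.60800)(1 − 0.61320) = 0.848

0.848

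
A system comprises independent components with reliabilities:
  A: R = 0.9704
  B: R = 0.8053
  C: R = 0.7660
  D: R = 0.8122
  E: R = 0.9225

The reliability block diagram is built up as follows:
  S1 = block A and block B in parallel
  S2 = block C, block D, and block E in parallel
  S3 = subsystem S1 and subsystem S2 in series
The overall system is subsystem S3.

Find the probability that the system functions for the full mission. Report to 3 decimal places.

Parallel (A and B): 1 − (1 − 0.97040)(1 − 0.80530) = 0.99424
Parallel (C, D, and E): 1 − (1 − 0.76600)(1 − 0.81220)(1 − 0.92250) = 0.99659
Series ([0.99424] and [0.99659]): 0.99424 × 0.99659 = 0.991

0.991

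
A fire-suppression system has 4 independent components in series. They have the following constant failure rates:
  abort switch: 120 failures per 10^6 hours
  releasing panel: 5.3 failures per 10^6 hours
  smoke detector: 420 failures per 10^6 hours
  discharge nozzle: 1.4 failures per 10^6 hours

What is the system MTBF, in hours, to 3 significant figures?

1830

Series of exponential components: λ_sys = Σ λ_i
λ_sys = 0.00012 + 0.0000053 + 0.00042 + 0.0000014 = 5.4670e-04 /h
MTBF = 1 / λ_sys = 1830 h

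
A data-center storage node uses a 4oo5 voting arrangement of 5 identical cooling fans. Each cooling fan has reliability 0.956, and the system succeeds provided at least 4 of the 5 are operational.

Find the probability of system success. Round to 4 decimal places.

0.9823

R = Σ_{i=4}^{5} C(5,i) p^i (1−p)^{5−i} with p = 0.956
C(5,4)·0.956^4·0.044^1 = 0.183761
C(5,5)·0.956^5·0.044^0 = 0.798527
Sum = 0.9823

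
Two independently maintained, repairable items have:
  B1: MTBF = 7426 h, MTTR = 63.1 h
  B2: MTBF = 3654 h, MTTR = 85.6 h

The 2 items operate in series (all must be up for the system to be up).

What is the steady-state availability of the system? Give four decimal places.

0.9689

A(B1) = MTBF/(MTBF+MTTR) = 7426/(7426+63.1) = 0.991574
A(B2) = MTBF/(MTBF+MTTR) = 3654/(3654+85.6) = 0.977110
Series availability: 0.991574 × 0.977110 = 0.9689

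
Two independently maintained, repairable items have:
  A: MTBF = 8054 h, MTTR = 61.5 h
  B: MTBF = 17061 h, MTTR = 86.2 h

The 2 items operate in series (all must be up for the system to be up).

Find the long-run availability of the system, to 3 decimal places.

0.987

A(A) = MTBF/(MTBF+MTTR) = 8054/(8054+61.5) = 0.992422
A(B) = MTBF/(MTBF+MTTR) = 17061/(17061+86.2) = 0.994973
Series availability: 0.992422 × 0.994973 = 0.987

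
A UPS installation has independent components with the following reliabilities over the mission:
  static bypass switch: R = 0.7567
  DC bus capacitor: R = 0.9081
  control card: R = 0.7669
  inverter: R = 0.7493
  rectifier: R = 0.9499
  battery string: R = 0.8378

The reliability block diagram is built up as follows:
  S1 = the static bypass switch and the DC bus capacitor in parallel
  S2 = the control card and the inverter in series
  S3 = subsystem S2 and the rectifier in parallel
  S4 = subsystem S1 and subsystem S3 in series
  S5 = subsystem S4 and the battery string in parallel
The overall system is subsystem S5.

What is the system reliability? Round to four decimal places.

Parallel (static bypass switch and DC bus capacitor): 1 − (1 − 0.756700)(1 − 0.908100) = 0.977641
Series (control card and inverter): 0.766900 × 0.749300 = 0.574638
Parallel ([0.574638] and rectifier): 1 − (1 − 0.574638)(1 − 0.949900) = 0.978689
Series ([0.977641] and [0.978689]): 0.977641 × 0.978689 = 0.956806
Parallel ([0.956806] and battery string): 1 − (1 − 0.956806)(1 − 0.837800) = 0.9930

0.9930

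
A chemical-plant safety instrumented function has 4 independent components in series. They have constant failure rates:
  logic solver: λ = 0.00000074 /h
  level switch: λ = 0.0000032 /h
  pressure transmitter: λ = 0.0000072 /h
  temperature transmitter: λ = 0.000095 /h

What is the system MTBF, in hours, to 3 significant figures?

9420

Series of exponential components: λ_sys = Σ λ_i
λ_sys = 0.00000074 + 0.0000032 + 0.0000072 + 0.000095 = 1.0614e-04 /h
MTBF = 1 / λ_sys = 9420 h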